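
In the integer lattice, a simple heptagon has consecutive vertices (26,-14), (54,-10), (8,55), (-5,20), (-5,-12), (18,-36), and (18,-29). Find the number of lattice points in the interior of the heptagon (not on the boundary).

2560

By the shoelace formula, twice the signed area is |[26·(-10) − 54·(-14)] + [54·55 − 8·(-10)] + [8·20 − (-5)·55] + [(-5)·(-12) − (-5)·20] + [(-5)·(-36) − 18·(-12)] + [18·(-29) − 18·(-36)] + [18·(-14) − 26·(-29)]| = 5165, so the area is 5165/2.
Summing gcd(|Δx|,|Δy|) over the edges gives the boundary count: gcd(28,4) + gcd(46,65) + gcd(13,35) + gcd(0,32) + gcd(23,24) + gcd(0,7) + gcd(8,15) = 4+1+1+32+1+7+1 = 47.
By Pick's theorem A = I + B/2 − 1, so I = 5165/2 − 47/2 + 1 = 2560.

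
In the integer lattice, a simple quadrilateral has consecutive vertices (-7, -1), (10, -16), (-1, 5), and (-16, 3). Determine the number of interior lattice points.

134

Using the shoelace formula, 2A = |[(-7)·(-16) − 10·(-1)] + [10·5 − (-1)·(-16)] + [(-1)·3 − (-16)·5] + [(-16)·(-1) − (-7)·3]| = 270, so the area is 135.
Along each edge there are gcd(|Δx|,|Δy|)+1 lattice points, so counting each shared vertex once the boundary has gcd(17,15) + gcd(11,21) + gcd(15,2) + gcd(9,4) = 1+1+1+1 = 4.
By Pick's theorem A = I + B/2 − 1, so I = 135 − 4/2 + 1 = 134.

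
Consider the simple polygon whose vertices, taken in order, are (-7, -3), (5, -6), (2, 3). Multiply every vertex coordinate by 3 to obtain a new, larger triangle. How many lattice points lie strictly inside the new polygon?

Using the shoelace formula, 2A = |[(-7)·(-6) − 5·(-3)] + [5·3 − 2·(-6)] + [2·(-3) − (-7)·3]| = 99, so the area is 49.5.
Along each edge there are gcd(|Δx|,|Δy|)+1 lattice points, so counting each shared vertex once the boundary has gcd(12,3) + gcd(3,9) + gcd(9,6) = 3+3+3 = 9.
Scaling by 3 multiplies the area by 3² = 9 (so the new area is 891/2) and multiplies the boundary lattice-point count by 3, giving 27.
By Pick's theorem, the interior count of the dilated polygon is 891/2 − 27/2 + 1 = 433.

433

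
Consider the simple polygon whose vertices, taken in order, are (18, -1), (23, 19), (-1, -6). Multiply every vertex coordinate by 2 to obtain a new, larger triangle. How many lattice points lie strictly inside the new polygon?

704

Using the shoelace formula, 2A = |[18·19 − 23·(-1)] + [23·(-6) − (-1)·19] + [(-1)·(-1) − 18·(-6)]| = 355, so the area is 177.5.
Along each edge there are gcd(|Δx|,|Δy|)+1 lattice points, so counting each shared vertex once the boundary has gcd(5,20) + gcd(24,25) + gcd(19,5) = 5+1+1 = 7.
Scaling by 2 multiplies the area by 2² = 4 (so the new area is 710) and multiplies the boundary lattice-point count by 2, giving 14.
By Pick's theorem, the interior count of the dilated polygon is 710 − 14/2 + 1 = 704.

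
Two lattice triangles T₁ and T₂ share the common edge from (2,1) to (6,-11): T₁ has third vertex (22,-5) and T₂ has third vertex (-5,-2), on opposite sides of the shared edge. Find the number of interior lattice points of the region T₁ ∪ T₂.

154

The union is the simple quadrilateral with vertices (2,1), (22,-5), (6,-11), (-5,-2) in order.
By the shoelace formula, twice the signed area is |(2·(-5) − 22·1) + (22·(-11) − 6·(-5)) + (6·(-2) − (-5)·(-11)) + ((-5)·1 − 2·(-2))| = 312, so the area is 156.
The number of boundary lattice points is Σ gcd(|Δx|,|Δy|) = gcd(20,6) + gcd(16,6) + gcd(11,9) + gcd(7,3) = 2+2+1+1 = 6.
By Pick's theorem I = A − B/2 + 1 = 156 − 6/2 + 1 = 154.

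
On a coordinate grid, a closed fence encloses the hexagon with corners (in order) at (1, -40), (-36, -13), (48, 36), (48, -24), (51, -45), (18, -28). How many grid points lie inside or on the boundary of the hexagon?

3663

Using the shoelace formula, 2A = |(1·(-13) − (-36)·(-40)) + ((-36)·36 − 48·(-13)) + (48·(-24) − 48·36) + (48·(-45) − 51·(-24)) + (51·(-28) − 18·(-45)) + (18·(-40) − 1·(-28))| = 7251, so the area is 7251/2.
The number of boundary lattice points is Σ gcd(|Δx|,|Δy|) = gcd(37,27) + gcd(84,49) + gcd(0,60) + gcd(3,21) + gcd(33,17) + gcd(17,12) = 1+7+60+3+1+1 = 73.
Pick's theorem gives I = A − B/2 + 1 = 7251/2 − 73/2 + 1 = 3590, so the closed region contains I + B = 3590 + 73 = 3663 lattice points.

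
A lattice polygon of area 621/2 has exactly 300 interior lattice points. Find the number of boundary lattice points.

Pick's theorem gives A = I + B/2 − 1, so B = 2(A − I + 1) = 2(621/2 − 300 + 1) = 23.

23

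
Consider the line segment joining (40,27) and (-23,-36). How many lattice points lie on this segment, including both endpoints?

The number of lattice points on a segment between lattice points is gcd(|Δx|,|Δy|) + 1 = gcd(63,63) + 1 = 63 + 1 = 64.

64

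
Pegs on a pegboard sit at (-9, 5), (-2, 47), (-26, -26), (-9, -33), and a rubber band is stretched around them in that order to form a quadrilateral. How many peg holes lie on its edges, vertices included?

47

Summing gcd(|Δx|,|Δy|) over the edges gives the boundary count: gcd(7,42) + gcd(24,73) + gcd(17,7) + gcd(0,38) = 7+1+1+38 = 47.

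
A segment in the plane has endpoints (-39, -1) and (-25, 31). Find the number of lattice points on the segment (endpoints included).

The number of lattice points on a segment between lattice points is gcd(|Δx|,|Δy|) + 1 = gcd(14,32) + 1 = 2 + 1 = 3.

3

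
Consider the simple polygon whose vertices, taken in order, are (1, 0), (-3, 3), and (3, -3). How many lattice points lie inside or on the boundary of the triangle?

The shoelace formula gives twice the area as |(1·3 − (-3)·0) + ((-3)·(-3) − 3·3) + (3·0 − 1·(-3))| = 6, so the area is 3.
The number of boundary lattice points is Σ gcd(|Δx|,|Δy|) = gcd(4,3) + gcd(6,6) + gcd(2,3) = 1+6+1 = 8.
Pick's theorem gives I = A − B/2 + 1 = 3 − 8/2 + 1 = 0, so the closed region contains I + B = 0 + 8 = 8 lattice points.

8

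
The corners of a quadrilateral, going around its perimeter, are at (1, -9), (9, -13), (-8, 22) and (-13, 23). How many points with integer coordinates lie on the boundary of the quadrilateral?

8

The number of boundary lattice points is Σ gcd(|Δx|,|Δy|) = gcd(8,4) + gcd(17,35) + gcd(5,1) + gcd(14,32) = 4+1+1+2 = 8.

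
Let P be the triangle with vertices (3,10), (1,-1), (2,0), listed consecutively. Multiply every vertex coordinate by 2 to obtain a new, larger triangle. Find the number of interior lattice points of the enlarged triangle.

The shoelace formula gives twice the area as |(3·(-1) − 1·10) + (1·0 − 2·(-1)) + (2·10 − 3·0)| = 9, so the area is 4.5.
Along each edge there are gcd(|Δx|,|Δy|)+1 lattice points, so counting each shared vertex once the boundary has gcd(2,11) + gcd(1,1) + gcd(1,10) = 1+1+1 = 3.
Scaling by 2 multiplies the area by 2² = 4 (so the new area is 18) and multiplies the boundary lattice-point count by 2, giving 6.
By Pick's theorem, the interior count of the dilated polygon is 18 − 6/2 + 1 = 16.

16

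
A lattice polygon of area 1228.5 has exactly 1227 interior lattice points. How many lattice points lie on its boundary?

Pick's theorem gives A = I + B/2 − 1, so B = 2(A − I + 1) = 2(1228.5 − 1227 + 1) = 5.

5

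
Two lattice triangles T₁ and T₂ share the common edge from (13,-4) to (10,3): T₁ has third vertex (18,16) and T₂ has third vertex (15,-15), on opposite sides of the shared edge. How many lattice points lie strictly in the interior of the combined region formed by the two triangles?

The union is the simple quadrilateral with vertices (13,-4), (18,16), (10,3), (15,-15) in order.
The shoelace formula gives twice the area as |[13·16 − 18·(-4)] + [18·3 − 10·16] + [10·(-15) − 15·3] + [15·(-4) − 13·(-15)]| = 114, so the area is 57.
Summing gcd(|Δx|,|Δy|) over the edges gives the boundary count: gcd(5,20) + gcd(8,13) + gcd(5,18) + gcd(2,11) = 5+1+1+1 = 8.
By Pick's theorem I = A − B/2 + 1 = 57 − 8/2 + 1 = 54.

54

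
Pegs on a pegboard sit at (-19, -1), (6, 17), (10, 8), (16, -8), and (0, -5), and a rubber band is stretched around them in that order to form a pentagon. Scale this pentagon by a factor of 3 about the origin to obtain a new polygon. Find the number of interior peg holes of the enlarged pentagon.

3691

By the shoelace formula, twice the signed area is |((-19)·17 − 6·(-1)) + (6·8 − 10·17) + (10·(-8) − 16·8) + (16·(-5) − 0·(-8)) + (0·(-1) − (-19)·(-5))| = 822, so the area is 411.
The number of boundary lattice points is Σ gcd(|Δx|,|Δy|) = gcd(25,18) + gcd(4,9) + gcd(6,16) + gcd(16,3) + gcd(19,4) = 1+1+2+1+1 = 6.
Scaling by 3 multiplies the area by 3² = 9 (so the new area is 3699) and multiplies the boundary lattice-point count by 3, giving 18.
By Pick's theorem, the interior count of the dilated polygon is 3699 − 18/2 + 1 = 3691.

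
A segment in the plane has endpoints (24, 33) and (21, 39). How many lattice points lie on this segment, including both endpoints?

The number of lattice points on a segment between lattice points is gcd(|Δx|,|Δy|) + 1 = gcd(3,6) + 1 = 3 + 1 = 4.

4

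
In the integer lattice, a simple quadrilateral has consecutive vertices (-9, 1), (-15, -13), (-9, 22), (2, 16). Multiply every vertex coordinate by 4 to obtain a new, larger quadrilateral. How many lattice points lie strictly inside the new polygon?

2847

The shoelace formula gives twice the area as |((-9)·(-13) − (-15)·1) + ((-15)·22 − (-9)·(-13)) + ((-9)·16 − 2·22) + (2·1 − (-9)·16)| = 357, so the area is 357/2.
Along each edge there are gcd(|Δx|,|Δy|)+1 lattice points, so counting each shared vertex once the boundary has gcd(6,14) + gcd(6,35) + gcd(11,6) + gcd(11,15) = 2+1+1+1 = 5.
Scaling by 4 multiplies the area by 4² = 16 (so the new area is 2856) and multiplies the boundary lattice-point count by 4, giving 20.
By Pick's theorem, the interior count of the dilated polygon is 2856 − 20/2 + 1 = 2847.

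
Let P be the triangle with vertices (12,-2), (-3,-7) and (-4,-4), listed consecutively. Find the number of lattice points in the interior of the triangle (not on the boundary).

22

By the shoelace formula, twice the signed area is |(12·(-7) − (-3)·(-2)) + ((-3)·(-4) − (-4)·(-7)) + ((-4)·(-2) − 12·(-4))| = 50, so the area is 25.
Summing gcd(|Δx|,|Δy|) over the edges gives the boundary count: gcd(15,5) + gcd(1,3) + gcd(16,2) = 5+1+2 = 8.
Pick's theorem gives I = A − B/2 + 1 = 25 − 8/2 + 1 = 22.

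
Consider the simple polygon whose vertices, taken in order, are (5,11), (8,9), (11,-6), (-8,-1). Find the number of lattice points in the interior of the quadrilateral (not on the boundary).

Using the shoelace formula, 2A = |(5·9 − 8·11) + (8·(-6) − 11·9) + (11·(-1) − (-8)·(-6)) + ((-8)·11 − 5·(-1))| = 332, so the area is 166.
The number of boundary lattice points is Σ gcd(|Δx|,|Δy|) = gcd(3,2) + gcd(3,15) + gcd(19,5) + gcd(13,12) = 1+3+1+1 = 6.
By Pick's theorem A = I + B/2 − 1, so I = 166 − 6/2 + 1 = 164.

164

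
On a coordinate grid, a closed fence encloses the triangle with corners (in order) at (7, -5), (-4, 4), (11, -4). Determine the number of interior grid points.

23

The shoelace formula gives twice the area as |[7·4 − (-4)·(-5)] + [(-4)·(-4) − 11·4] + [11·(-5) − 7·(-4)]| = 47, so the area is 23.5.
The number of boundary lattice points is Σ gcd(|Δx|,|Δy|) = gcd(11,9) + gcd(15,8) + gcd(4,1) = 1+1+1 = 3.
By Pick's theorem A = I + B/2 − 1, so I = 23.5 − 3/2 + 1 = 23.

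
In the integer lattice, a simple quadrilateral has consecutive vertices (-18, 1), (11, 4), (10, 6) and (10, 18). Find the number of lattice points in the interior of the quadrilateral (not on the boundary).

The shoelace formula gives twice the area as |((-18)·4 − 11·1) + (11·6 − 10·4) + (10·18 − 10·6) + (10·1 − (-18)·18)| = 397, so the area is 198.5.
Along each edge there are gcd(|Δx|,|Δy|)+1 lattice points, so counting each shared vertex once the boundary has gcd(29,3) + gcd(1,2) + gcd(0,12) + gcd(28,17) = 1+1+12+1 = 15.
Pick's theorem gives I = A − B/2 + 1 = 198.5 − 15/2 + 1 = 192.

192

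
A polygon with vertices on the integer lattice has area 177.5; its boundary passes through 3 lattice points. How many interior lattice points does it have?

Pick's theorem A = I + B/2 − 1 rearranges to I = A − B/2 + 1 = 177.5 − 3/2 + 1 = 177.

177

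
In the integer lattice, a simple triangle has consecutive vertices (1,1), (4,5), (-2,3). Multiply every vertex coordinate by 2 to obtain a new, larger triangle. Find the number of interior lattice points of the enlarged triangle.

33

Using the shoelace formula, 2A = |[1·5 − 4·1] + [4·3 − (-2)·5] + [(-2)·1 − 1·3]| = 18, so the area is 9.
The number of boundary lattice points is Σ gcd(|Δx|,|Δy|) = gcd(3,4) + gcd(6,2) + gcd(3,2) = 1+2+1 = 4.
Scaling by 2 multiplies the area by 2² = 4 (so the new area is 36) and multiplies the boundary lattice-point count by 2, giving 8.
By Pick's theorem, the interior count of the dilated polygon is 36 − 8/2 + 1 = 33.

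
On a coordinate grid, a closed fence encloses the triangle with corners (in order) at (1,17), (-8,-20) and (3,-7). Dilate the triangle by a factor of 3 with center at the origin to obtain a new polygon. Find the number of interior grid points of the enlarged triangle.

The shoelace formula gives twice the area as |(1·(-20) − (-8)·17) + ((-8)·(-7) − 3·(-20)) + (3·17 − 1·(-7))| = 290, so the area is 145.
Summing gcd(|Δx|,|Δy|) over the edges gives the boundary count: gcd(9,37) + gcd(11,13) + gcd(2,24) = 1+1+2 = 4.
Scaling by 3 multiplies the area by 3² = 9 (so the new area is 1305) and multiplies the boundary lattice-point count by 3, giving 12.
By Pick's theorem, the interior count of the dilated polygon is 1305 − 12/2 + 1 = 1300.

1300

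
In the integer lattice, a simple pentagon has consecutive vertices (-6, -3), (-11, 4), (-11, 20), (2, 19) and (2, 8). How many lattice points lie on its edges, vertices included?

Along each edge there are gcd(|Δx|,|Δy|)+1 lattice points, so counting each shared vertex once the boundary has gcd(5,7) + gcd(0,16) + gcd(13,1) + gcd(0,11) + gcd(8,11) = 1+16+1+11+1 = 30.

30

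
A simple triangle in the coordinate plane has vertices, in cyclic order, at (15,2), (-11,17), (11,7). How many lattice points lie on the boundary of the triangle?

Along each edge there are gcd(|Δx|,|Δy|)+1 lattice points, so counting each shared vertex once the boundary has gcd(26,15) + gcd(22,10) + gcd(4,5) = 1+2+1 = 4.

4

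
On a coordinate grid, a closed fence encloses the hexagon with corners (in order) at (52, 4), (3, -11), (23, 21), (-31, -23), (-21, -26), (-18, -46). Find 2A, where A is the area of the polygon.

2995

Using the shoelace formula, 2A = |(52·(-11) − 3·4) + (3·21 − 23·(-11)) + (23·(-23) − (-31)·21) + ((-31)·(-26) − (-21)·(-23)) + ((-21)·(-46) − (-18)·(-26)) + ((-18)·4 − 52·(-46))| = 2995, so the area is 2995/2.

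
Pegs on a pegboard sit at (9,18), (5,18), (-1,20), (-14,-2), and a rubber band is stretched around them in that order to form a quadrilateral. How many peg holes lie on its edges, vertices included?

8

Along each edge there are gcd(|Δx|,|Δy|)+1 lattice points, so counting each shared vertex once the boundary has gcd(4,0) + gcd(6,2) + gcd(13,22) + gcd(23,20) = 4+2+1+1 = 8.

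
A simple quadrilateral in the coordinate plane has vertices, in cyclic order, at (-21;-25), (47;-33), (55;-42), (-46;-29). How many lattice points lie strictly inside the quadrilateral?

636

The shoelace formula gives twice the area as |((-21)·(-33) − 47·(-25)) + (47·(-42) − 55·(-33)) + (55·(-29) − (-46)·(-42)) + ((-46)·(-25) − (-21)·(-29))| = 1277, so the area is 1277/2.
Summing gcd(|Δx|,|Δy|) over the edges gives the boundary count: gcd(68,8) + gcd(8,9) + gcd(101,13) + gcd(25,4) = 4+1+1+1 = 7.
Pick's theorem gives I = A − B/2 + 1 = 1277/2 − 7/2 + 1 = 636.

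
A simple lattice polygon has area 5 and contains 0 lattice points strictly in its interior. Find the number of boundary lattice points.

Pick's theorem gives A = I + B/2 − 1, so B = 2(A − I + 1) = 2(5 − 0 + 1) = 12.

12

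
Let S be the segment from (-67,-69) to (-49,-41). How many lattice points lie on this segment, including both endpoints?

The number of lattice points on a segment between lattice points is gcd(|Δx|,|Δy|) + 1 = gcd(18,28) + 1 = 2 + 1 = 3.

3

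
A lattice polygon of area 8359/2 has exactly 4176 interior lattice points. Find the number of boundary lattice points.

9

Pick's theorem gives A = I + B/2 − 1, so B = 2(A − I + 1) = 2(8359/2 − 4176 + 1) = 9.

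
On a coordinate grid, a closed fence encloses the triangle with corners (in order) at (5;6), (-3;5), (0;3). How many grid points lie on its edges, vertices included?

Along each edge there are gcd(|Δx|,|Δy|)+1 lattice points, so counting each shared vertex once the boundary has gcd(8,1) + gcd(3,2) + gcd(5,3) = 1+1+1 = 3.

3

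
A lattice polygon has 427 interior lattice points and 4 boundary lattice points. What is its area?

Pick's theorem states A = I + B/2 − 1, so A = 427 + 4/2 − 1 = 428.

428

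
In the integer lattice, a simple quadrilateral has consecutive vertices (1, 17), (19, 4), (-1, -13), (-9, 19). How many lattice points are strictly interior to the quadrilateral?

430

By the shoelace formula, twice the signed area is |[1·4 − 19·17] + [19·(-13) − (-1)·4] + [(-1)·19 − (-9)·(-13)] + [(-9)·17 − 1·19]| = 870, so the area is 435.
The number of boundary lattice points is Σ gcd(|Δx|,|Δy|) = gcd(18,13) + gcd(20,17) + gcd(8,32) + gcd(10,2) = 1+1+8+2 = 12.
Pick's theorem gives I = A − B/2 + 1 = 435 − 12/2 + 1 = 430.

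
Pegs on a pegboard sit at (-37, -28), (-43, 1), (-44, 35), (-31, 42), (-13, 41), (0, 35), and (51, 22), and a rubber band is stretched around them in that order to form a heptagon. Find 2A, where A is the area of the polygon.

7044

The shoelace formula gives twice the area as |((-37)·1 − (-43)·(-28)) + ((-43)·35 − (-44)·1) + ((-44)·42 − (-31)·35) + ((-31)·41 − (-13)·42) + ((-13)·35 − 0·41) + (0·22 − 51·35) + (51·(-28) − (-37)·22)| = 7044, so the area is 3522.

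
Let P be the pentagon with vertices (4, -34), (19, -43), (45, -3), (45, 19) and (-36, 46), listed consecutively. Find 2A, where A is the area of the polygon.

The shoelace formula gives twice the area as |(4·(-43) − 19·(-34)) + (19·(-3) − 45·(-43)) + (45·19 − 45·(-3)) + (45·46 − (-36)·19) + ((-36)·(-34) − 4·46)| = 7136, so the area is 3568.

7136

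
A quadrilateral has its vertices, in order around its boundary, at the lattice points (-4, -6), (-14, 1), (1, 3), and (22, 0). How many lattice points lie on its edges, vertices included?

The number of boundary lattice points is Σ gcd(|Δx|,|Δy|) = gcd(10,7) + gcd(15,2) + gcd(21,3) + gcd(26,6) = 1+1+3+2 = 7.

7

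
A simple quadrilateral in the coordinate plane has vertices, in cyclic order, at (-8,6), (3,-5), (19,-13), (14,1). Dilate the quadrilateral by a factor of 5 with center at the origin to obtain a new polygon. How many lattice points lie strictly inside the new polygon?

4586

Using the shoelace formula, 2A = |[(-8)·(-5) − 3·6] + [3·(-13) − 19·(-5)] + [19·1 − 14·(-13)] + [14·6 − (-8)·1]| = 371, so the area is 185.5.
Along each edge there are gcd(|Δx|,|Δy|)+1 lattice points, so counting each shared vertex once the boundary has gcd(11,11) + gcd(16,8) + gcd(5,14) + gcd(22,5) = 11+8+1+1 = 21.
Scaling by 5 multiplies the area by 5² = 25 (so the new area is 4637.5) and multiplies the boundary lattice-point count by 5, giving 105.
By Pick's theorem, the interior count of the dilated polygon is 4637.5 − 105/2 + 1 = 4586.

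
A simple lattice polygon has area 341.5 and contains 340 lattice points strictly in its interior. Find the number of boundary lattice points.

Pick's theorem gives A = I + B/2 − 1, so B = 2(A − I + 1) = 2(341.5 − 340 + 1) = 5.

5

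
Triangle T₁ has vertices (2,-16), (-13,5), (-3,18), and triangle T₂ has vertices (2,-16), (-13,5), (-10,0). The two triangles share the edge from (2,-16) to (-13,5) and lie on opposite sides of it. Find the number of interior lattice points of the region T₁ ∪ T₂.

The union is the simple quadrilateral with vertices (2,-16), (-3,18), (-13,5), (-10,0) in order.
By the shoelace formula, twice the signed area is |(2·18 − (-3)·(-16)) + ((-3)·5 − (-13)·18) + ((-13)·0 − (-10)·5) + ((-10)·(-16) − 2·0)| = 417, so the area is 417/2.
The number of boundary lattice points is Σ gcd(|Δx|,|Δy|) = gcd(5,34) + gcd(10,13) + gcd(3,5) + gcd(12,16) = 1+1+1+4 = 7.
By Pick's theorem I = A − B/2 + 1 = 417/2 − 7/2 + 1 = 206.

206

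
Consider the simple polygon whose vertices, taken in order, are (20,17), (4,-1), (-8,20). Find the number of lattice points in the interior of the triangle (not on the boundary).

274

By the shoelace formula, twice the signed area is |[20·(-1) − 4·17] + [4·20 − (-8)·(-1)] + [(-8)·17 − 20·20]| = 552, so the area is 276.
Summing gcd(|Δx|,|Δy|) over the edges gives the boundary count: gcd(16,18) + gcd(12,21) + gcd(28,3) = 2+3+1 = 6.
By Pick's theorem A = I + B/2 − 1, so I = 276 − 6/2 + 1 = 274.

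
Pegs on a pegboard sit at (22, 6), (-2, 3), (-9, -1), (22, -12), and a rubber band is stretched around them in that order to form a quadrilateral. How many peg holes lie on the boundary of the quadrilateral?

23

Summing gcd(|Δx|,|Δy|) over the edges gives the boundary count: gcd(24,3) + gcd(7,4) + gcd(31,11) + gcd(0,18) = 3+1+1+18 = 23.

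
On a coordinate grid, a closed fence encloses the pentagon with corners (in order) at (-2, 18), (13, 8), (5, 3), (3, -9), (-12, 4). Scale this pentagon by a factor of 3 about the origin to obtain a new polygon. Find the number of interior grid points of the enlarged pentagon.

The shoelace formula gives twice the area as |((-2)·8 − 13·18) + (13·3 − 5·8) + (5·(-9) − 3·3) + (3·4 − (-12)·(-9)) + ((-12)·18 − (-2)·4)| = 609, so the area is 609/2.
Along each edge there are gcd(|Δx|,|Δy|)+1 lattice points, so counting each shared vertex once the boundary has gcd(15,10) + gcd(8,5) + gcd(2,12) + gcd(15,13) + gcd(10,14) = 5+1+2+1+2 = 11.
Scaling by 3 multiplies the area by 3² = 9 (so the new area is 2740.5) and multiplies the boundary lattice-point count by 3, giving 33.
By Pick's theorem, the interior count of the dilated polygon is 2740.5 − 33/2 + 1 = 2725.

2725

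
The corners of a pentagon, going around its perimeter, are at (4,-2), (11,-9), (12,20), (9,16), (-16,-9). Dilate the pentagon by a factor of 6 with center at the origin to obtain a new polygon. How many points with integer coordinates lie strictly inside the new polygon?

10138

By the shoelace formula, twice the signed area is |(4·(-9) − 11·(-2)) + (11·20 − 12·(-9)) + (12·16 − 9·20) + (9·(-9) − (-16)·16) + ((-16)·(-2) − 4·(-9))| = 569, so the area is 284.5.
Along each edge there are gcd(|Δx|,|Δy|)+1 lattice points, so counting each shared vertex once the boundary has gcd(7,7) + gcd(1,29) + gcd(3,4) + gcd(25,25) + gcd(20,7) = 7+1+1+25+1 = 35.
Scaling by 6 multiplies the area by 6² = 36 (so the new area is 10242) and multiplies the boundary lattice-point count by 6, giving 210.
By Pick's theorem, the interior count of the dilated polygon is 10242 − 210/2 + 1 = 10138.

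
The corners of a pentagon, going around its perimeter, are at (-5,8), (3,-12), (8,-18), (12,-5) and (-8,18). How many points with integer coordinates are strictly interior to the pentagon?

225

The shoelace formula gives twice the area as |[(-5)·(-12) − 3·8] + [3·(-18) − 8·(-12)] + [8·(-5) − 12·(-18)] + [12·18 − (-8)·(-5)] + [(-8)·8 − (-5)·18]| = 456, so the area is 228.
Summing gcd(|Δx|,|Δy|) over the edges gives the boundary count: gcd(8,20) + gcd(5,6) + gcd(4,13) + gcd(20,23) + gcd(3,10) = 4+1+1+1+1 = 8.
Pick's theorem gives I = A − B/2 + 1 = 228 − 8/2 + 1 = 225.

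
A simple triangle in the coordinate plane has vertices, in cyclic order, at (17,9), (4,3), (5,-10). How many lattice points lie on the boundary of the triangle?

Summing gcd(|Δx|,|Δy|) over the edges gives the boundary count: gcd(13,6) + gcd(1,13) + gcd(12,19) = 1+1+1 = 3.

3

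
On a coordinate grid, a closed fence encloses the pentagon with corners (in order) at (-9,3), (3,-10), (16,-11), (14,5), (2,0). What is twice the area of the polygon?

The shoelace formula gives twice the area as |((-9)·(-10) − 3·3) + (3·(-11) − 16·(-10)) + (16·5 − 14·(-11)) + (14·0 − 2·5) + (2·3 − (-9)·0)| = 438, so the area is 219.

438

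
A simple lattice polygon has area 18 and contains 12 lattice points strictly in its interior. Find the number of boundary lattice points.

Pick's theorem gives A = I + B/2 − 1, so B = 2(A − I + 1) = 2(18 − 12 + 1) = 14.

14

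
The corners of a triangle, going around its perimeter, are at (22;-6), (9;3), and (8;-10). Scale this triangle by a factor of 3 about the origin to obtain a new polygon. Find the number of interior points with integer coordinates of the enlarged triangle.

Using the shoelace formula, 2A = |[22·3 − 9·(-6)] + [9·(-10) − 8·3] + [8·(-6) − 22·(-10)]| = 178, so the area is 89.
Along each edge there are gcd(|Δx|,|Δy|)+1 lattice points, so counting each shared vertex once the boundary has gcd(13,9) + gcd(1,13) + gcd(14,4) = 1+1+2 = 4.
Scaling by 3 multiplies the area by 3² = 9 (so the new area is 801) and multiplies the boundary lattice-point count by 3, giving 12.
By Pick's theorem, the interior count of the dilated polygon is 801 − 12/2 + 1 = 796.

796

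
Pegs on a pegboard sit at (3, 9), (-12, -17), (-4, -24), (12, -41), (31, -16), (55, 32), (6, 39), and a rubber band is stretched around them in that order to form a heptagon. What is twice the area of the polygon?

Using the shoelace formula, 2A = |[3·(-17) − (-12)·9] + [(-12)·(-24) − (-4)·(-17)] + [(-4)·(-41) − 12·(-24)] + [12·(-16) − 31·(-41)] + [31·32 − 55·(-16)] + [55·39 − 6·32] + [6·9 − 3·39]| = 5570, so the area is 2785.

5570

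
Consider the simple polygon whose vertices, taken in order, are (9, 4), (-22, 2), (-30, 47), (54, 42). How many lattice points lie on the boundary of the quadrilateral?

Along each edge there are gcd(|Δx|,|Δy|)+1 lattice points, so counting each shared vertex once the boundary has gcd(31,2) + gcd(8,45) + gcd(84,5) + gcd(45,38) = 1+1+1+1 = 4.

4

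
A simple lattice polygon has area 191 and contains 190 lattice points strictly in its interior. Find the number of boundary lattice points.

Pick's theorem gives A = I + B/2 − 1, so B = 2(A − I + 1) = 2(191 − 190 + 1) = 4.

4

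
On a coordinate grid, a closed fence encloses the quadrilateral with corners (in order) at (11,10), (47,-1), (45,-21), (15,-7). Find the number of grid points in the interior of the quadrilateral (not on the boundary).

The shoelace formula gives twice the area as |(11·(-1) − 47·10) + (47·(-21) − 45·(-1)) + (45·(-7) − 15·(-21)) + (15·10 − 11·(-7))| = 1196, so the area is 598.
Along each edge there are gcd(|Δx|,|Δy|)+1 lattice points, so counting each shared vertex once the boundary has gcd(36,11) + gcd(2,20) + gcd(30,14) + gcd(4,17) = 1+2+2+1 = 6.
By Pick's theorem A = I + B/2 − 1, so I = 598 − 6/2 + 1 = 596.

596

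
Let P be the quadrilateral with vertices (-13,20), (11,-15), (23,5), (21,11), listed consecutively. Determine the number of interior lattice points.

540

By the shoelace formula, twice the signed area is |((-13)·(-15) − 11·20) + (11·5 − 23·(-15)) + (23·11 − 21·5) + (21·20 − (-13)·11)| = 1086, so the area is 543.
Along each edge there are gcd(|Δx|,|Δy|)+1 lattice points, so counting each shared vertex once the boundary has gcd(24,35) + gcd(12,20) + gcd(2,6) + gcd(34,9) = 1+4+2+1 = 8.
Pick's theorem gives I = A − B/2 + 1 = 543 − 8/2 + 1 = 540.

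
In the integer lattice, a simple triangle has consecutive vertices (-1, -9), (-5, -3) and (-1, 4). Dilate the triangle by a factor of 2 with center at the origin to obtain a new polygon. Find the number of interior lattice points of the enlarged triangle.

By the shoelace formula, twice the signed area is |((-1)·(-3) − (-5)·(-9)) + ((-5)·4 − (-1)·(-3)) + ((-1)·(-9) − (-1)·4)| = 52, so the area is 26.
Summing gcd(|Δx|,|Δy|) over the edges gives the boundary count: gcd(4,6) + gcd(4,7) + gcd(0,13) = 2+1+13 = 16.
Scaling by 2 multiplies the area by 2² = 4 (so the new area is 104) and multiplies the boundary lattice-point count by 2, giving 32.
By Pick's theorem, the interior count of the dilated polygon is 104 − 32/2 + 1 = 89.

89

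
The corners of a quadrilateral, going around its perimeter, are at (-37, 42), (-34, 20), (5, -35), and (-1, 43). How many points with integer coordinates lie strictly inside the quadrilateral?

1750

The shoelace formula gives twice the area as |[(-37)·20 − (-34)·42] + [(-34)·(-35) − 5·20] + [5·43 − (-1)·(-35)] + [(-1)·42 − (-37)·43]| = 3507, so the area is 1753.5.
Summing gcd(|Δx|,|Δy|) over the edges gives the boundary count: gcd(3,22) + gcd(39,55) + gcd(6,78) + gcd(36,1) = 1+1+6+1 = 9.
Pick's theorem gives I = A − B/2 + 1 = 1753.5 − 9/2 + 1 = 1750.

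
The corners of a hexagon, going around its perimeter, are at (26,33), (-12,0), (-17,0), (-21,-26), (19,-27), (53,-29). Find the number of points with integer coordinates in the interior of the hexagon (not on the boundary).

2636

The shoelace formula gives twice the area as |[26·0 − (-12)·33] + [(-12)·0 − (-17)·0] + [(-17)·(-26) − (-21)·0] + [(-21)·(-27) − 19·(-26)] + [19·(-29) − 53·(-27)] + [53·33 − 26·(-29)]| = 5282, so the area is 2641.
Summing gcd(|Δx|,|Δy|) over the edges gives the boundary count: gcd(38,33) + gcd(5,0) + gcd(4,26) + gcd(40,1) + gcd(34,2) + gcd(27,62) = 1+5+2+1+2+1 = 12.
By Pick's theorem A = I + B/2 − 1, so I = 2641 − 12/2 + 1 = 2636.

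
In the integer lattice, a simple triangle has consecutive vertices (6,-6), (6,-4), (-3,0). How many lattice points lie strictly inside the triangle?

7

By the shoelace formula, twice the signed area is |[6·(-4) − 6·(-6)] + [6·0 − (-3)·(-4)] + [(-3)·(-6) − 6·0]| = 18, so the area is 9.
Summing gcd(|Δx|,|Δy|) over the edges gives the boundary count: gcd(0,2) + gcd(9,4) + gcd(9,6) = 2+1+3 = 6.
Pick's theorem gives I = A − B/2 + 1 = 9 − 6/2 + 1 = 7.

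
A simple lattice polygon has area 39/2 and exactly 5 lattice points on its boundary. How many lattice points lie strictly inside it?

18

Pick's theorem A = I + B/2 − 1 rearranges to I = A − B/2 + 1 = 39/2 − 5/2 + 1 = 18.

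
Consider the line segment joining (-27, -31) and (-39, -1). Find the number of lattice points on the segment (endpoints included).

7

The number of lattice points on a segment between lattice points is gcd(|Δx|,|Δy|) + 1 = gcd(12,30) + 1 = 6 + 1 = 7.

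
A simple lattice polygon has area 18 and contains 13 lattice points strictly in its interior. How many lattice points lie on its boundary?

12

Pick's theorem gives A = I + B/2 − 1, so B = 2(A − I + 1) = 2(18 − 13 + 1) = 12.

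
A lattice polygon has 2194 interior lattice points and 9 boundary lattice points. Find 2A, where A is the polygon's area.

Pick's theorem states A = I + B/2 − 1, so A = 2194 + 9/2 − 1 = 4395/2.
Hence 2A = 4395.

4395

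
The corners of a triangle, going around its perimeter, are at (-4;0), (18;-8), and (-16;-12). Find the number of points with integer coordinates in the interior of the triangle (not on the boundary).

173

Using the shoelace formula, 2A = |((-4)·(-8) − 18·0) + (18·(-12) − (-16)·(-8)) + ((-16)·0 − (-4)·(-12))| = 360, so the area is 180.
The number of boundary lattice points is Σ gcd(|Δx|,|Δy|) = gcd(22,8) + gcd(34,4) + gcd(12,12) = 2+2+12 = 16.
Pick's theorem gives I = A − B/2 + 1 = 180 − 16/2 + 1 = 173.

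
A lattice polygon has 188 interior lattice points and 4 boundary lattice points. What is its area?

Pick's theorem states A = I + B/2 − 1, so A = 188 + 4/2 − 1 = 189.

189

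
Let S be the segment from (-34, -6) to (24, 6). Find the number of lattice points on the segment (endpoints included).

3

The number of lattice points on a segment between lattice points is gcd(|Δx|,|Δy|) + 1 = gcd(58,12) + 1 = 2 + 1 = 3.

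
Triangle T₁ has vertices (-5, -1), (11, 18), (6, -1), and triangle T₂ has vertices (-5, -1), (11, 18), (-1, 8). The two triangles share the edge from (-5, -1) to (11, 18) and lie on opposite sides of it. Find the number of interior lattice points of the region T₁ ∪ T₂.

132

The union is the simple quadrilateral with vertices (-5, -1), (6, -1), (11, 18), (-1, 8) in order.
The shoelace formula gives twice the area as |((-5)·(-1) − 6·(-1)) + (6·18 − 11·(-1)) + (11·8 − (-1)·18) + ((-1)·(-1) − (-5)·8)| = 277, so the area is 138.5.
Along each edge there are gcd(|Δx|,|Δy|)+1 lattice points, so counting each shared vertex once the boundary has gcd(11,0) + gcd(5,19) + gcd(12,10) + gcd(4,9) = 11+1+2+1 = 15.
By Pick's theorem I = A − B/2 + 1 = 138.5 − 15/2 + 1 = 132.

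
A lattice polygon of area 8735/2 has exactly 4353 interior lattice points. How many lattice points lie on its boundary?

31

Pick's theorem gives A = I + B/2 − 1, so B = 2(A − I + 1) = 2(8735/2 − 4353 + 1) = 31.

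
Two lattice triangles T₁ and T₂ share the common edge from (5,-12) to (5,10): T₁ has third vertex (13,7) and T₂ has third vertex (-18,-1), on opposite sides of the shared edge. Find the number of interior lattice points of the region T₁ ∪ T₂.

The union is the simple quadrilateral with vertices (5,-12), (13,7), (5,10), (-18,-1) in order.
The shoelace formula gives twice the area as |(5·7 − 13·(-12)) + (13·10 − 5·7) + (5·(-1) − (-18)·10) + ((-18)·(-12) − 5·(-1))| = 682, so the area is 341.
The number of boundary lattice points is Σ gcd(|Δx|,|Δy|) = gcd(8,19) + gcd(8,3) + gcd(23,11) + gcd(23,11) = 1+1+1+1 = 4.
By Pick's theorem I = A − B/2 + 1 = 341 − 4/2 + 1 = 340.

340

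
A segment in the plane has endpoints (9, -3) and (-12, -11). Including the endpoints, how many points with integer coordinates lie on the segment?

The number of lattice points on a segment between lattice points is gcd(|Δx|,|Δy|) + 1 = gcd(21,8) + 1 = 1 + 1 = 2.

2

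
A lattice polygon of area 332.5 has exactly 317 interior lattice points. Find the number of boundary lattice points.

33

Pick's theorem gives A = I + B/2 − 1, so B = 2(A − I + 1) = 2(332.5 − 317 + 1) = 33.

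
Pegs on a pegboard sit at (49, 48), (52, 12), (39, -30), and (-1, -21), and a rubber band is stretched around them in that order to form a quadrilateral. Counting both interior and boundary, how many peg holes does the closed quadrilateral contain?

1906

Using the shoelace formula, 2A = |(49·12 − 52·48) + (52·(-30) − 39·12) + (39·(-21) − (-1)·(-30)) + ((-1)·48 − 49·(-21))| = 3804, so the area is 1902.
Summing gcd(|Δx|,|Δy|) over the edges gives the boundary count: gcd(3,36) + gcd(13,42) + gcd(40,9) + gcd(50,69) = 3+1+1+1 = 6.
Pick's theorem gives I = A − B/2 + 1 = 1902 − 6/2 + 1 = 1900, so the closed region contains I + B = 1900 + 6 = 1906 lattice points.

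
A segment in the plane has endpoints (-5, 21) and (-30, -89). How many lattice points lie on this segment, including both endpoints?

The number of lattice points on a segment between lattice points is gcd(|Δx|,|Δy|) + 1 = gcd(25,110) + 1 = 5 + 1 = 6.

6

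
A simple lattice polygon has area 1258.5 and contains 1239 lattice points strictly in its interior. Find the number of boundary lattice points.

Pick's theorem gives A = I + B/2 − 1, so B = 2(A − I + 1) = 2(1258.5 − 1239 + 1) = 41.

41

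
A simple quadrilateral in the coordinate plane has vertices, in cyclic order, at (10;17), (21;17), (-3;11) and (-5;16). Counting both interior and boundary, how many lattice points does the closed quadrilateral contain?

82

Using the shoelace formula, 2A = |[10·17 − 21·17] + [21·11 − (-3)·17] + [(-3)·16 − (-5)·11] + [(-5)·17 − 10·16]| = 143, so the area is 71.5.
The number of boundary lattice points is Σ gcd(|Δx|,|Δy|) = gcd(11,0) + gcd(24,6) + gcd(2,5) + gcd(15,1) = 11+6+1+1 = 19.
Pick's theorem gives I = A − B/2 + 1 = 71.5 − 19/2 + 1 = 63, so the closed region contains I + B = 63 + 19 = 82 lattice points.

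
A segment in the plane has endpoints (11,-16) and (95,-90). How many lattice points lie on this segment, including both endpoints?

The number of lattice points on a segment between lattice points is gcd(|Δx|,|Δy|) + 1 = gcd(84,74) + 1 = 2 + 1 = 3.

3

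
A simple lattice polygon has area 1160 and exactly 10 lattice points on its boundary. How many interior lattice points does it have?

1156

From Pick's theorem, I = A − B/2 + 1 = 1160 − 10/2 + 1 = 1156.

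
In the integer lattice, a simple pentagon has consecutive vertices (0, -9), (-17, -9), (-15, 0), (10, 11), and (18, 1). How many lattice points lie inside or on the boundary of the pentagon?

414

By the shoelace formula, twice the signed area is |[0·(-9) − (-17)·(-9)] + [(-17)·0 − (-15)·(-9)] + [(-15)·11 − 10·0] + [10·1 − 18·11] + [18·(-9) − 0·1]| = 803, so the area is 803/2.
The number of boundary lattice points is Σ gcd(|Δx|,|Δy|) = gcd(17,0) + gcd(2,9) + gcd(25,11) + gcd(8,10) + gcd(18,10) = 17+1+1+2+2 = 23.
Pick's theorem gives I = A − B/2 + 1 = 803/2 − 23/2 + 1 = 391, so the closed region contains I + B = 391 + 23 = 414 lattice points.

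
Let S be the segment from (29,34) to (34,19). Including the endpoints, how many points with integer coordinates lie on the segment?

6

The number of lattice points on a segment between lattice points is gcd(|Δx|,|Δy|) + 1 = gcd(5,15) + 1 = 5 + 1 = 6.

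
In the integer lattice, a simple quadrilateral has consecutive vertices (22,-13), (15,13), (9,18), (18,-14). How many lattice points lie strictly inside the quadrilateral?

The shoelace formula gives twice the area as |[22·13 − 15·(-13)] + [15·18 − 9·13] + [9·(-14) − 18·18] + [18·(-13) − 22·(-14)]| = 258, so the area is 129.
Along each edge there are gcd(|Δx|,|Δy|)+1 lattice points, so counting each shared vertex once the boundary has gcd(7,26) + gcd(6,5) + gcd(9,32) + gcd(4,1) = 1+1+1+1 = 4.
By Pick's theorem A = I + B/2 − 1, so I = 129 − 4/2 + 1 = 128.

128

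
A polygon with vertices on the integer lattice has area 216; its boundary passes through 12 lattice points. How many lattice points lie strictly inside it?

211

Pick's theorem A = I + B/2 − 1 rearranges to I = A − B/2 + 1 = 216 − 12/2 + 1 = 211.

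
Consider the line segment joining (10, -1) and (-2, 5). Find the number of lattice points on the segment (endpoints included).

The number of lattice points on a segment between lattice points is gcd(|Δx|,|Δy|) + 1 = gcd(12,6) + 1 = 6 + 1 = 7.

7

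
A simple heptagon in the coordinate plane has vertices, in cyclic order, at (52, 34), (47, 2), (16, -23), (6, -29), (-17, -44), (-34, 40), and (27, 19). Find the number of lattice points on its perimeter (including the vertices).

Along each edge there are gcd(|Δx|,|Δy|)+1 lattice points, so counting each shared vertex once the boundary has gcd(5,32) + gcd(31,25) + gcd(10,6) + gcd(23,15) + gcd(17,84) + gcd(61,21) + gcd(25,15) = 1+1+2+1+1+1+5 = 12.

12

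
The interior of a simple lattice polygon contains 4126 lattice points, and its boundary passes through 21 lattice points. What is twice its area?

8271

Pick's theorem states A = I + B/2 − 1, so A = 4126 + 21/2 − 1 = 8271/2.
Hence 2A = 8271.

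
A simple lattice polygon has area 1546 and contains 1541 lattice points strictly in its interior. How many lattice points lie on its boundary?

Pick's theorem gives A = I + B/2 − 1, so B = 2(A − I + 1) = 2(1546 − 1541 + 1) = 12.

12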